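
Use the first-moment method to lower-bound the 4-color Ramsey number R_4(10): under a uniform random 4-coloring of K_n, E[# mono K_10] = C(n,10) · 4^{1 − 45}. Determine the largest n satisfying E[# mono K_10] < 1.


We need C(n, 10) · 4^{1 − 45} < 1, i.e. C(n, 10) < 4^{45 − 1} = 309485009821345068724781056.
Check values of n near the boundary:
  n = 2017: C(2017, 10) = 300324964434452596180990448; 300324964434452596180990448 < 309485009821345068724781056? YES
  n = 2018: C(2018, 10) = 301820606687612220663963508; 301820606687612220663963508 < 309485009821345068724781056? YES
  n = 2019: C(2019, 10) = 303322949179835278009229628; 303322949179835278009229628 < 309485009821345068724781056? YES
  n = 2020: C(2020, 10) = 304832018578739931133653656; 304832018578739931133653656 < 309485009821345068724781056? YES
  n = 2021: C(2021, 10) = 306347841644770462864800616; 306347841644770462864800616 < 309485009821345068724781056? YES
  n = 2022: C(2022, 10) = 307870445231474093395937796; 307870445231474093395937796 < 309485009821345068724781056? YES
  n = 2023: C(2023, 10) = 309399856285778485315440716; 309399856285778485315440716 < 309485009821345068724781056? YES
  n = 2024: C(2024, 10) = 310936101848269937576192656; 310936101848269937576192656 < 309485009821345068724781056? NO
  n = 2025: C(2025, 10) = 312479209053472269772600560; 312479209053472269772600560 < 309485009821345068724781056? NO
The largest n with C(n, 10) < 309485009821345068724781056 is n = 2023 (where E[X] = 77349964071444621328860179/77371252455336267181195264 ≈ 1.000). Hence R_4(10) > 2023, i.e. R_4(10) ≥ 2024.

Largest n = 2023; hence R_4(10) > 2023.


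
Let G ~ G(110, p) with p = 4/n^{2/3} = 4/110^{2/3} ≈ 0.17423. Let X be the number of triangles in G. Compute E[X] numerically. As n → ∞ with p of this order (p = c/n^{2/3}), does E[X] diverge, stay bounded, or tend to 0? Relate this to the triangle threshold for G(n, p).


Number of potential triangles: C(110, 3) = 215820.
Each occurs with probability p³ ≈ (0.17423)³ ≈ 5.2892562e-03.
By linearity: E[X] = C(110, 3)·p³ ≈ 215820 · 5.2892562e-03 ≈ 1141.52727.
Since α = 2/3 < 1, p = c/n^{2/3} ≫ 1/n is above the triangle threshold p ~ 1/n. Asymptotically E[X] ~ (c³/6)·n^{3(1−α)} = (4³/6)·n^{1} → ∞; triangles are abundant w.h.p.

E[X] ≈ 1141.52727; in regime p = Θ(1/n^{2/3}) E[X] diverges (above the triangle threshold p ~ 1/n).


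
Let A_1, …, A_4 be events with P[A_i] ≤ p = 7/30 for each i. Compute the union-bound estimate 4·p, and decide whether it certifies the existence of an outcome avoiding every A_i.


Union bound: P[∪_{i=1}^{4} A_i] ≤ Σ_i P[A_i] ≤ 4·p = 4·(7/30) = 14/15.
Numerically: 14/15 ≈ 0.9333333.
Is 14/15 < 1? YES.
Since P[∪ A_i] ≤ 14/15 < 1, the complement has P[∩ A_i^c] ≥ 1 − 14/15 = 1/15 > 0, so some outcome avoids every A_i.

4·p = 14/15 ≈ 0.9333333; existence CERTIFIED by the union bound.


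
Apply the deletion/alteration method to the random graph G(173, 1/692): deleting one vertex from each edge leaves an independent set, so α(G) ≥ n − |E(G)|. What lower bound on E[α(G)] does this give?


E[|E(G)|] = C(173, 2)·p = 14878 · (1/692) = 43/2.
E[α(G)] ≥ n − E[|E(G)|] = 173 − 43/2 = 303/2.
Numerically: ≈ 151.500000.
(This is only a lower bound; the true E[α(G)] may be larger.)

E[α(G)] ≥ 303/2 ≈ 151.500000.


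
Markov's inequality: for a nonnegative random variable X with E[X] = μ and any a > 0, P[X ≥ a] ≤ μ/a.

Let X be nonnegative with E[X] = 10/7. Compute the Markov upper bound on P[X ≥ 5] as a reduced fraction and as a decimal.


μ = E[X] = 10/7, a = 5.
Markov: P[X ≥ 5] ≤ μ/a = (10/7)/5 = 2/7.
Numerically: ≈ 0.285714.
(Since a = 5 > μ = 1.428571, the bound 2/7 is < 1 and informative.)

P[X ≥ 5] ≤ 2/7 ≈ 0.285714.


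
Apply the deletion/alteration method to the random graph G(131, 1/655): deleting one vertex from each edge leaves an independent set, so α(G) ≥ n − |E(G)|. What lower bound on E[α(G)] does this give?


E[|E(G)|] = C(131, 2)·p = 8515 · (1/655) = 13.
E[α(G)] ≥ n − E[|E(G)|] = 131 − 13 = 118.
Numerically: ≈ 118.000000.
(This is only a lower bound; the true E[α(G)] may be larger.)

E[α(G)] ≥ 118 ≈ 118.000000.


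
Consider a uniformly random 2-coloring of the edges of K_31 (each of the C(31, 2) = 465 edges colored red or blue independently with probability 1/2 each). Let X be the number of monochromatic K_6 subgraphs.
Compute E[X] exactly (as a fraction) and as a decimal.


Let X = Σ_S X_S over the C(31, 6) = 736281 subsets S of size 6, where X_S = 1 if the K_6 on S is monochromatic.
For a fixed S, the K_6 on S has C(6, 2) = 15 edges. P[all 15 edges red] = (1/2)^15, and likewise for blue, so P[monochromatic] = 2·(1/2)^15 = 2^{1 − 15} = 1/16384.
Summing: E[X] = C(31, 6) · 2^{1 − 15} = 736281 · 1/16384 = 736281/16384.
Numerically: E[X] ≈ 44.939026.

E[X] = C(31,6)·2^(1−C(6,2)) = 736281/16384 ≈ 44.939026.


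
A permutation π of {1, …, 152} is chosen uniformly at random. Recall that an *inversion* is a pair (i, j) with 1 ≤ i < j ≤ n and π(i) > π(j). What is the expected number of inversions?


Write X = Σ X_I over the C(152, 2) = 11476 pairs i < j, with X_I the indicator of one inversion.
There are 11476 indicators.
For each fixed pair i < j, the values π(i) and π(j) are two distinct elements of {1, …, 152} in uniformly random order; by symmetry P[π(i) > π(j)] = 1/2.
By linearity: E[X] = 11476 · (1/2) = C(152, 2) · (1/2) = 11476/2 = 5738 ≈ 5738.000.

E[X] = 5738 = 5738.000.


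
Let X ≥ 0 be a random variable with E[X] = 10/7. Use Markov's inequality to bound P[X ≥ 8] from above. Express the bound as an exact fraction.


μ = E[X] = 10/7, a = 8.
Markov: P[X ≥ 8] ≤ μ/a = (10/7)/8 = 5/28.
Numerically: ≈ 0.178571.
(Since a = 8 > μ = 1.428571, the bound 5/28 is < 1 and informative.)

P[X ≥ 8] ≤ 5/28 ≈ 0.178571.


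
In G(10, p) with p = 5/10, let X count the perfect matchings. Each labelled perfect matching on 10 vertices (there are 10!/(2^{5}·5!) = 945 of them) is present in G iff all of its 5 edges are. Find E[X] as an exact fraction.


K_10 has 10!/(2^{5}·5!) = 945 labelled perfect matchings.
For each such perfect matching H, let X_H = 1 if all 5 edges of H are present in G. Then P[X_H = 1] = p^{5} = (1/2)^{5} = 1/32.
By linearity of expectation: E[X] = Σ_H E[X_H] = 945 · p^{5} = 945 · 1/32 = 945/32.
Numerically: E[X] ≈ 29.5312.

E[X] = 945 · (1/2)^{5} = 945/32 ≈ 29.5312.


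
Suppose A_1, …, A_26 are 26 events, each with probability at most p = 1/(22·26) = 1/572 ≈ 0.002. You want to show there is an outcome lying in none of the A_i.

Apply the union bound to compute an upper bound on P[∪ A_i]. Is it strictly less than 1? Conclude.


Union bound: P[∪_{i=1}^{26} A_i] ≤ Σ_i P[A_i] ≤ 26·p = 26·(1/572) = 1/22.
Numerically: 1/22 ≈ 0.045.
Is 1/22 < 1? YES.
Since P[∪ A_i] ≤ 1/22 < 1, the complement has P[∩ A_i^c] ≥ 1 − 1/22 = 21/22 > 0, so some outcome avoids every A_i.

26·p = 1/22 ≈ 0.045; existence CERTIFIED by the union bound.


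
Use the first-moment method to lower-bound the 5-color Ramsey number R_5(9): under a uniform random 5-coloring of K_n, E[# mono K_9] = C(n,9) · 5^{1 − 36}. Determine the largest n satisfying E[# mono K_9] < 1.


We need C(n, 9) · 5^{1 − 36} < 1, i.e. C(n, 9) < 5^{36 − 1} = 2910383045673370361328125.
Check values of n near the boundary:
  n = 2168: C(2168, 9) = 2867804175977929537095120; 2867804175977929537095120 < 2910383045673370361328125? YES
  n = 2169: C(2169, 9) = 2879753360044504243499683; 2879753360044504243499683 < 2910383045673370361328125? YES
  n = 2170: C(2170, 9) = 2891746779868845075610510; 2891746779868845075610510 < 2910383045673370361328125? YES
  n = 2171: C(2171, 9) = 2903784578674959601827205; 2903784578674959601827205 < 2910383045673370361328125? YES
  n = 2172: C(2172, 9) = 2915866900084148060642020; 2915866900084148060642020 < 2910383045673370361328125? NO
  n = 2173: C(2173, 9) = 2927993888115921319674265; 2927993888115921319674265 < 2910383045673370361328125? NO
The largest n with C(n, 9) < 2910383045673370361328125 is n = 2171 (where E[X] = 580756915734991920365441/582076609134674072265625 ≈ 0.998). Hence R_5(9) > 2171, i.e. R_5(9) ≥ 2172.

Largest n = 2171; hence R_5(9) > 2171.


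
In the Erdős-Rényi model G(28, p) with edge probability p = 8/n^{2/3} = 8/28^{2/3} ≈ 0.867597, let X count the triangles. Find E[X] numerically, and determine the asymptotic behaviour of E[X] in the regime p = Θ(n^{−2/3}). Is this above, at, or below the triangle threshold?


Number of potential triangles: C(28, 3) = 3276.
Each occurs with probability p³ ≈ (0.867597)³ ≈ 6.53061224e-01.
By linearity: E[X] = C(28, 3)·p³ ≈ 3276 · 6.53061224e-01 ≈ 2139.428571.
Since α = 2/3 < 1, p = c/n^{2/3} ≫ 1/n is above the triangle threshold p ~ 1/n. Asymptotically E[X] ~ (c³/6)·n^{3(1−α)} = (8³/6)·n^{1} → ∞; triangles are abundant w.h.p.

E[X] ≈ 2139.428571; in regime p = Θ(1/n^{2/3}) E[X] diverges (above the triangle threshold p ~ 1/n).


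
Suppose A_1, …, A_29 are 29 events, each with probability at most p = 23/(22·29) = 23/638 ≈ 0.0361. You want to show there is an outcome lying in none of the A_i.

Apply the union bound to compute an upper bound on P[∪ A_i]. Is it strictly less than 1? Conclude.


Union bound: P[∪_{i=1}^{29} A_i] ≤ Σ_i P[A_i] ≤ 29·p = 29·(23/638) = 23/22.
Numerically: 23/22 ≈ 1.0455.
Is 23/22 < 1? NO.
Since the bound 23/22 is ≥ 1, the union bound is uninformative here; it does NOT by itself certify existence.

29·p = 23/22 ≈ 1.0455; existence NOT certified by the union bound.


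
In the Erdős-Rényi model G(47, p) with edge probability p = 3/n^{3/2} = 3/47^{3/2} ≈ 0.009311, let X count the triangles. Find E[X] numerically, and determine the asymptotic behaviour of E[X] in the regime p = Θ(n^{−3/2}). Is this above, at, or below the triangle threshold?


Number of potential triangles: C(47, 3) = 16215.
Each occurs with probability p³ ≈ (0.009311)³ ≈ 8.070927e-07.
By linearity: E[X] = C(47, 3)·p³ ≈ 16215 · 8.070927e-07 ≈ 0.0131.
Since α = 3/2 > 1, p = c/n^{3/2} = o(1/n) is below the triangle threshold p ~ 1/n. Asymptotically E[X] ~ (c³/6)·n^{3(1−α)} = (3³/6)·n^{-1.5} → 0, so by Markov's inequality G has no triangles w.h.p.

E[X] ≈ 0.0131; in regime p = Θ(1/n^{3/2}) E[X] tends to 0 (below the triangle threshold p ~ 1/n).


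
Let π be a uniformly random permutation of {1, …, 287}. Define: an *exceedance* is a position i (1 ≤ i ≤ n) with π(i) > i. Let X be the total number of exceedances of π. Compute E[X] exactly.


Write X = Σ_{i=1}^{287} X_i, where X_i = 1_{π(i) > i}.
For each fixed i, π(i) is uniform over {1, …, 287} (marginal of a uniform permutation), so P[π(i) > i] = (n − i)/n. Summing: Σ_{i=1}^{287} (n − i)/n = (0 + 1 + … + 286)/287 = 287(287 − 1)/(2·287) = (287 − 1)/2.
Hence E[X] = Σ_{i=1}^{287} (287 − i)/287 = 143 ≈ 143.0000.

E[X] = 143 = 143.0000.


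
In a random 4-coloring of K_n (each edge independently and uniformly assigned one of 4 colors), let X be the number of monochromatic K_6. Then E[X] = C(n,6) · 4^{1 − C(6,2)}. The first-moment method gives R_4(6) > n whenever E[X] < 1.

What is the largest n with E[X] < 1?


We need C(n, 6) · 4^{1 − 15} < 1, i.e. C(n, 6) < 4^{15 − 1} = 268435456.
Check values of n near the boundary:
  n = 75: C(75, 6) = 201359550; 201359550 < 268435456? YES
  n = 76: C(76, 6) = 218618940; 218618940 < 268435456? YES
  n = 77: C(77, 6) = 237093780; 237093780 < 268435456? YES
  n = 78: C(78, 6) = 256851595; 256851595 < 268435456? YES
  n = 79: C(79, 6) = 277962685; 277962685 < 268435456? NO
  n = 80: C(80, 6) = 300500200; 300500200 < 268435456? NO
  n = 81: C(81, 6) = 324540216; 324540216 < 268435456? NO
The largest n with C(n, 6) < 268435456 is n = 78 (where E[X] = 256851595/268435456 ≈ 0.9568468). Hence R_4(6) > 78, i.e. R_4(6) ≥ 79.

Largest n = 78; hence R_4(6) > 78.


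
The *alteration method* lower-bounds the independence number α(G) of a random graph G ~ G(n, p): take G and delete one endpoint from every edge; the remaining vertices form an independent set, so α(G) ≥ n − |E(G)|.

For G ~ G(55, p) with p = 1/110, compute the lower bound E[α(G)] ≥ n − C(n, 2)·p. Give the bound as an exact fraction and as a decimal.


E[|E(G)|] = C(55, 2)·p = 1485 · (1/110) = 27/2.
E[α(G)] ≥ n − E[|E(G)|] = 55 − 27/2 = 83/2.
Numerically: ≈ 41.50000.
(This is only a lower bound; the true E[α(G)] may be larger.)

E[α(G)] ≥ 83/2 ≈ 41.50000.


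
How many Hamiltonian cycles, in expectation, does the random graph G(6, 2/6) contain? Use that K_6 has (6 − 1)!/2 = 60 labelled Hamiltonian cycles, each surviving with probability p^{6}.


K_6 has (6 − 1)!/2 = 60 labelled Hamiltonian cycles.
For each such Hamiltonian cycle H, let X_H = 1 if all 6 edges of H are present in G. Then P[X_H = 1] = p^{6} = (1/3)^{6} = 1/729.
By linearity: E[X] = Σ_H E[X_H] = 60 · p^{6} = 60 · 1/729 = 20/243.
Numerically: E[X] ≈ 0.0823045.

E[X] = 60 · (1/3)^{6} = 20/243 ≈ 0.0823045.


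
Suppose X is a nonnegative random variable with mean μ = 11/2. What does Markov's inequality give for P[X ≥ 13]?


μ = E[X] = 11/2, a = 13.
Markov: P[X ≥ 13] ≤ μ/a = (11/2)/13 = 11/26.
Numerically: ≈ 0.423077.
(Since a = 13 > μ = 5.500000, the bound 11/26 is < 1 and informative.)

P[X ≥ 13] ≤ 11/26 ≈ 0.423077.


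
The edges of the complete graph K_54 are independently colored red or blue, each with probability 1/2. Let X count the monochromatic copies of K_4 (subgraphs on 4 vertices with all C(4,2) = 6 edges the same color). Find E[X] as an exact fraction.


Let X = Σ_S X_S over the C(54, 4) = 316251 subsets S of size 4, where X_S = 1 if the K_4 on S is monochromatic.
For a fixed S, the K_4 on S has C(4, 2) = 6 edges. P[all 6 edges red] = (1/2)^6, and likewise for blue, so P[monochromatic] = 2·(1/2)^6 = 2^{1 − 6} = 1/32.
By linearity: E[X] = C(54, 4) · 2^{1 − 6} = 316251 · 1/32 = 316251/32.
Numerically: E[X] ≈ 9882.843750.

E[X] = C(54,4)·2^(1−C(4,2)) = 316251/32 ≈ 9882.843750.


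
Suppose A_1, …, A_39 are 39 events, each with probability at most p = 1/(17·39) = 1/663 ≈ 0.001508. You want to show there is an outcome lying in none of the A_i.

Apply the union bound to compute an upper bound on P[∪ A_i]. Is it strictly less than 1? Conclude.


Union bound: P[∪_{i=1}^{39} A_i] ≤ Σ_i P[A_i] ≤ 39·p = 39·(1/663) = 1/17.
Numerically: 1/17 ≈ 0.058824.
Is 1/17 < 1? YES.
Since P[∪ A_i] ≤ 1/17 < 1, the complement has P[∩ A_i^c] ≥ 1 − 1/17 = 16/17 > 0, so some outcome avoids every A_i.

39·p = 1/17 ≈ 0.058824; existence CERTIFIED by the union bound.


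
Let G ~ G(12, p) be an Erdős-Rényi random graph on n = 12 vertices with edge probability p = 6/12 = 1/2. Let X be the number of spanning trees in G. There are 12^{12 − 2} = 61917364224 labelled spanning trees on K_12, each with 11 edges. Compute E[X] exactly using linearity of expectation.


K_12 has 12^{12 − 2} = 61917364224 labelled spanning trees.
For each such spanning tree H, let X_H = 1 if all 11 edges of H are present in G. Then P[X_H = 1] = p^{11} = (1/2)^{11} = 1/2048.
By linearity: E[X] = Σ_H E[X_H] = 61917364224 · p^{11} = 61917364224 · 1/2048 = 30233088.
Numerically: E[X] ≈ 3.023e+07.

E[X] = 61917364224 · (1/2)^{11} = 30233088 ≈ 3.023e+07.


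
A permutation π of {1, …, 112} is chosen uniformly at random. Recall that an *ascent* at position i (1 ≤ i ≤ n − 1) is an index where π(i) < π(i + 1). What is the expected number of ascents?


Write X = Σ X_I over i = 1, …, 111, with X_I the indicator of one ascent.
There are 111 indicators.
For each fixed i, the pair (π(i), π(i+1)) is a uniformly random ordered pair of distinct values from {1, …, 112}; by symmetry P[π(i) < π(i+1)] = 1/2.
By linearity: E[X] = 111 · (1/2) = (112 − 1) · (1/2) = 111/2 ≈ 55.500000.

E[X] = 111/2 = 55.500000.


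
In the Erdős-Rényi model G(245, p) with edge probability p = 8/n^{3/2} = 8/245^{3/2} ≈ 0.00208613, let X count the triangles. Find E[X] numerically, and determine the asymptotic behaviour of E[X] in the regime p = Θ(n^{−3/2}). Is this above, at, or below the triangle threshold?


Number of potential triangles: C(245, 3) = 2421090.
Each occurs with probability p³ ≈ (0.00208613)³ ≈ 9.07867734e-09.
By linearity: E[X] = C(245, 3)·p³ ≈ 2421090 · 9.07867734e-09 ≈ 0.021980.
Since α = 3/2 > 1, p = c/n^{3/2} = o(1/n) is below the triangle threshold p ~ 1/n. Asymptotically E[X] ~ (c³/6)·n^{3(1−α)} = (8³/6)·n^{-1.5} → 0, so by Markov's inequality G has no triangles w.h.p.

E[X] ≈ 0.021980; in regime p = Θ(1/n^{3/2}) E[X] tends to 0 (below the triangle threshold p ~ 1/n).


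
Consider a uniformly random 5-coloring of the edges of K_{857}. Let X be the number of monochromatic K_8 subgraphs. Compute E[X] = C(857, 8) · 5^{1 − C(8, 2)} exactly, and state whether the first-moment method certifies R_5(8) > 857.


E[X] = C(857, 8) · 5^{1 − 28} = 6983854138365964575 · 5^{−27} = 6983854138365964575/7450580596923828125.
As a reduced fraction: E[X] = 279354165534638583/298023223876953125 ≈ 0.93736.
Is E[X] < 1? YES.
Since E[X] < 1, there exists a 5-coloring of K_{857} with no monochromatic K_8; hence R_5(8) > 857.

E[X] = 279354165534638583/298023223876953125 ≈ 0.93736; E[X] < 1, so R_5(8) > 857.


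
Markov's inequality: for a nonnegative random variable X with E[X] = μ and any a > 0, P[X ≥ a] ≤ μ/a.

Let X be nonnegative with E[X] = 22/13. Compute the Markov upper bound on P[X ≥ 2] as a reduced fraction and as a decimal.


μ = E[X] = 22/13, a = 2.
Markov: P[X ≥ 2] ≤ μ/a = (22/13)/2 = 11/13.
Numerically: ≈ 0.846154.
(Since a = 2 > μ = 1.692308, the bound 11/13 is < 1 and informative.)

P[X ≥ 2] ≤ 11/13 ≈ 0.846154.


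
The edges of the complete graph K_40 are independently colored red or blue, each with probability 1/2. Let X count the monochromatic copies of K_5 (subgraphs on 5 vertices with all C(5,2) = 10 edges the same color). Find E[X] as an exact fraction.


Let X = Σ_S X_S over the C(40, 5) = 658008 subsets S of size 5, where X_S = 1 if the K_5 on S is monochromatic.
For a fixed S, the K_5 on S has C(5, 2) = 10 edges. P[all 10 edges red] = (1/2)^10, and likewise for blue, so P[monochromatic] = 2·(1/2)^10 = 2^{1 − 10} = 1/512.
Summing: E[X] = C(40, 5) · 2^{1 − 10} = 658008 · 1/512 = 82251/64.
Numerically: E[X] ≈ 1285.171875.

E[X] = C(40,5)·2^(1−C(5,2)) = 82251/64 ≈ 1285.171875.


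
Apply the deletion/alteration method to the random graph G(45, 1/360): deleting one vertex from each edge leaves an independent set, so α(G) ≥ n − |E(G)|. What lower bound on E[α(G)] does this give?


E[|E(G)|] = C(45, 2)·p = 990 · (1/360) = 11/4.
E[α(G)] ≥ n − E[|E(G)|] = 45 − 11/4 = 169/4.
Numerically: ≈ 42.2500.
(This is only a lower bound; the true E[α(G)] may be larger.)

E[α(G)] ≥ 169/4 ≈ 42.2500.


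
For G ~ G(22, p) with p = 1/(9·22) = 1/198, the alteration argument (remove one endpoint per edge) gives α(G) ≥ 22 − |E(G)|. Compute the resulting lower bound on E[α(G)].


E[|E(G)|] = C(22, 2)·p = 231 · (1/198) = 7/6.
E[α(G)] ≥ n − E[|E(G)|] = 22 − 7/6 = 125/6.
Numerically: ≈ 20.8333.
(This is only a lower bound; the true E[α(G)] may be larger.)

E[α(G)] ≥ 125/6 ≈ 20.8333.


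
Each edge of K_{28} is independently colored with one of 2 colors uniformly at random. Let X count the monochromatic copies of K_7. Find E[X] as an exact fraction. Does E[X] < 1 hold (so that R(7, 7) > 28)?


E[X] = C(28, 7) · 2^{1 − 21} = 1184040 · 2^{−20} = 1184040/1048576.
As a reduced fraction: E[X] = 148005/131072 ≈ 1.1292.
Is E[X] < 1? NO.
Since E[X] ≥ 1, the first-moment bound is inconclusive at n = 28; it does NOT by itself certify R(7, 7) > 28.

E[X] = 148005/131072 ≈ 1.1292; E[X] ≥ 1; first-moment method inconclusive here.


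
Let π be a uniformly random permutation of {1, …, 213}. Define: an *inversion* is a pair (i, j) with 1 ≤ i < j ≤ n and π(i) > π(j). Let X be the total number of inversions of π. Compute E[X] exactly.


Write X = Σ X_I over the C(213, 2) = 22578 pairs i < j, with X_I the indicator of one inversion.
There are 22578 indicators.
For each fixed pair i < j, the values π(i) and π(j) are two distinct elements of {1, …, 213} in uniformly random order; by symmetry P[π(i) > π(j)] = 1/2.
By linearity: E[X] = 22578 · (1/2) = C(213, 2) · (1/2) = 22578/2 = 11289 ≈ 11289.000.

E[X] = 11289 = 11289.000.


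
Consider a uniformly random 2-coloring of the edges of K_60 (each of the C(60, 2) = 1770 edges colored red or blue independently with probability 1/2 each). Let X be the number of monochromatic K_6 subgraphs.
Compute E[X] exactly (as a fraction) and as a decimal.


Let X = Σ_S X_S over the C(60, 6) = 50063860 subsets S of size 6, where X_S = 1 if the K_6 on S is monochromatic.
For a fixed S, the K_6 on S has C(6, 2) = 15 edges. P[all 15 edges red] = (1/2)^15, and likewise for blue, so P[monochromatic] = 2·(1/2)^15 = 2^{1 − 15} = 1/16384.
Summing: E[X] = C(60, 6) · 2^{1 − 15} = 50063860 · 1/16384 = 12515965/4096.
Numerically: E[X] ≈ 3055.6555.

E[X] = C(60,6)·2^(1−C(6,2)) = 12515965/4096 ≈ 3055.6555.


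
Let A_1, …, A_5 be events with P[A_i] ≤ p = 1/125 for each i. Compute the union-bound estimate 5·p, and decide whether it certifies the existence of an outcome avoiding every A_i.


Union bound: P[∪_{i=1}^{5} A_i] ≤ Σ_i P[A_i] ≤ 5·p = 5·(1/125) = 1/25.
Numerically: 1/25 ≈ 0.0400.
Is 1/25 < 1? YES.
Since P[∪ A_i] ≤ 1/25 < 1, the complement has P[∩ A_i^c] ≥ 1 − 1/25 = 24/25 > 0, so some outcome avoids every A_i.

5·p = 1/25 ≈ 0.0400; existence CERTIFIED by the union bound.


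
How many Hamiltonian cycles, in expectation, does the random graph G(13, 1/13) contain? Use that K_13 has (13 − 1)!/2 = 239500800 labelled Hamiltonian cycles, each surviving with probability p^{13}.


K_13 has (13 − 1)!/2 = 239500800 labelled Hamiltonian cycles.
For each such Hamiltonian cycle H, let X_H = 1 if all 13 edges of H are present in G. Then P[X_H = 1] = p^{13} = (1/13)^{13} = 1/302875106592253.
Summing the indicators: E[X] = Σ_H E[X_H] = 239500800 · p^{13} = 239500800 · 1/302875106592253 = 239500800/302875106592253.
Numerically: E[X] ≈ 7.90758e-07.

E[X] = 239500800 · (1/13)^{13} = 239500800/302875106592253 ≈ 7.90758e-07.


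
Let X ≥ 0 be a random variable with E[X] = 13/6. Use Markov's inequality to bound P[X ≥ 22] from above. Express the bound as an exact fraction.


μ = E[X] = 13/6, a = 22.
Markov: P[X ≥ 22] ≤ μ/a = (13/6)/22 = 13/132.
Numerically: ≈ 0.098485.
(Since a = 22 > μ = 2.166667, the bound 13/132 is < 1 and informative.)

P[X ≥ 22] ≤ 13/132 ≈ 0.098485.


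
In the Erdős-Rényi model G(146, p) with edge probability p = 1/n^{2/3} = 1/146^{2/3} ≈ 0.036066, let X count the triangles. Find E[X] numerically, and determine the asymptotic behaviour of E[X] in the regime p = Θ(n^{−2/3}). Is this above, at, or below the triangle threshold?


Number of potential triangles: C(146, 3) = 508080.
Each occurs with probability p³ ≈ (0.036066)³ ≈ 4.69131169e-05.
By linearity: E[X] = C(146, 3)·p³ ≈ 508080 · 4.69131169e-05 ≈ 23.835616.
Since α = 2/3 < 1, p = c/n^{2/3} ≫ 1/n is above the triangle threshold p ~ 1/n. Asymptotically E[X] ~ (c³/6)·n^{3(1−α)} = (1³/6)·n^{1} → ∞; triangles are abundant w.h.p.

E[X] ≈ 23.835616; in regime p = Θ(1/n^{2/3}) E[X] diverges (above the triangle threshold p ~ 1/n).


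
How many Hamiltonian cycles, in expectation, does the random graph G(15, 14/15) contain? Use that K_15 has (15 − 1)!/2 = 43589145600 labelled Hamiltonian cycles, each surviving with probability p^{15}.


K_15 has (15 − 1)!/2 = 43589145600 labelled Hamiltonian cycles.
For each such Hamiltonian cycle H, let X_H = 1 if all 15 edges of H are present in G. Then P[X_H = 1] = p^{15} = (14/15)^{15} = 155568095557812224/437893890380859375.
Summing the indicators: E[X] = Σ_H E[X_H] = 43589145600 · p^{15} = 43589145600 · 155568095557812224/437893890380859375 = 1116227221067356419653632/72081298828125.
Numerically: E[X] ≈ 1.549e+10.

E[X] = 43589145600 · (14/15)^{15} = 1116227221067356419653632/72081298828125 ≈ 1.549e+10.


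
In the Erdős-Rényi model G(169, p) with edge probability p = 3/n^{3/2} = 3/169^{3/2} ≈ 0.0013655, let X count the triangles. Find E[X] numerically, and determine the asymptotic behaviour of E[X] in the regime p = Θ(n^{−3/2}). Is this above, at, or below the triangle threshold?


Number of potential triangles: C(169, 3) = 790244.
Each occurs with probability p³ ≈ (0.0013655)³ ≈ 2.54608908e-09.
By linearity: E[X] = C(169, 3)·p³ ≈ 790244 · 2.54608908e-09 ≈ 0.002012.
Since α = 3/2 > 1, p = c/n^{3/2} = o(1/n) is below the triangle threshold p ~ 1/n. Asymptotically E[X] ~ (c³/6)·n^{3(1−α)} = (3³/6)·n^{-1.5} → 0, so by Markov's inequality G has no triangles w.h.p.

E[X] ≈ 0.002012; in regime p = Θ(1/n^{3/2}) E[X] tends to 0 (below the triangle threshold p ~ 1/n).


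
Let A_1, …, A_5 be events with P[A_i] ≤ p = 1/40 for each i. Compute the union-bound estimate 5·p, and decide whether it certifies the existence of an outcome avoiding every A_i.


Union bound: P[∪_{i=1}^{5} A_i] ≤ Σ_i P[A_i] ≤ 5·p = 5·(1/40) = 1/8.
Numerically: 1/8 ≈ 0.12500.
Is 1/8 < 1? YES.
Since P[∪ A_i] ≤ 1/8 < 1, the complement has P[∩ A_i^c] ≥ 1 − 1/8 = 7/8 > 0, so some outcome avoids every A_i.

5·p = 1/8 ≈ 0.12500; existence CERTIFIED by the union bound.


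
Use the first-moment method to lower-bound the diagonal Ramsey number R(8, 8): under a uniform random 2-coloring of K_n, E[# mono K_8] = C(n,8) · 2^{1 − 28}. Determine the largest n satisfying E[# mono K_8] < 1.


We need C(n, 8) · 2^{1 − 28} < 1, i.e. C(n, 8) < 2^{28 − 1} = 134217728.
Check values of n near the boundary:
  n = 41: C(41, 8) = 95548245; 95548245 < 134217728? YES
  n = 42: C(42, 8) = 118030185; 118030185 < 134217728? YES
  n = 43: C(43, 8) = 145008513; 145008513 < 134217728? NO
The largest n with C(n, 8) < 134217728 is n = 42 (where E[X] = 118030185/134217728 ≈ 0.879393). Hence R(8, 8) > 42, i.e. R(8, 8) ≥ 43.

Largest n = 42; hence R(8, 8) > 42.


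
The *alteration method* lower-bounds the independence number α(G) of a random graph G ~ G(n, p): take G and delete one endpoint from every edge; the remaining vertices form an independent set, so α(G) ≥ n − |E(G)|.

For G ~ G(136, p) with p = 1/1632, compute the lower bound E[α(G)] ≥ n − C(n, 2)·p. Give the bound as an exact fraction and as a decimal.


E[|E(G)|] = C(136, 2)·p = 9180 · (1/1632) = 45/8.
E[α(G)] ≥ n − E[|E(G)|] = 136 − 45/8 = 1043/8.
Numerically: ≈ 130.37500.
(This is only a lower bound; the true E[α(G)] may be larger.)

E[α(G)] ≥ 1043/8 ≈ 130.37500.


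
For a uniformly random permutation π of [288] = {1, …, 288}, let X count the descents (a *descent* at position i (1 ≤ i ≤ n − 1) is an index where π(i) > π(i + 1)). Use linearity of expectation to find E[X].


Write X = Σ X_I over i = 1, …, 287, with X_I the indicator of one descent.
There are 287 indicators.
For each fixed i, the pair (π(i), π(i+1)) is a uniformly random ordered pair of distinct values from {1, …, 288}; by symmetry P[π(i) > π(i+1)] = 1/2.
By linearity: E[X] = 287 · (1/2) = (288 − 1) · (1/2) = 287/2 ≈ 143.500.

E[X] = 287/2 = 143.500.


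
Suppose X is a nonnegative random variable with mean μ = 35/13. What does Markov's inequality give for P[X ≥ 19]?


μ = E[X] = 35/13, a = 19.
Markov: P[X ≥ 19] ≤ μ/a = (35/13)/19 = 35/247.
Numerically: ≈ 0.142.
(Since a = 19 > μ = 2.692, the bound 35/247 is < 1 and informative.)

P[X ≥ 19] ≤ 35/247 ≈ 0.142.


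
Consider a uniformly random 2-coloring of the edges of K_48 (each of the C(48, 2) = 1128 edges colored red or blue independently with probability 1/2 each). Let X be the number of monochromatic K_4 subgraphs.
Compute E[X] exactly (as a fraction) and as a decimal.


Let X = Σ_S X_S over the C(48, 4) = 194580 subsets S of size 4, where X_S = 1 if the K_4 on S is monochromatic.
For a fixed S, the K_4 on S has C(4, 2) = 6 edges. P[all 6 edges red] = (1/2)^6, and likewise for blue, so P[monochromatic] = 2·(1/2)^6 = 2^{1 − 6} = 1/32.
Summing: E[X] = C(48, 4) · 2^{1 − 6} = 194580 · 1/32 = 48645/8.
Numerically: E[X] ≈ 6080.62500.

E[X] = C(48,4)·2^(1−C(4,2)) = 48645/8 ≈ 6080.62500.


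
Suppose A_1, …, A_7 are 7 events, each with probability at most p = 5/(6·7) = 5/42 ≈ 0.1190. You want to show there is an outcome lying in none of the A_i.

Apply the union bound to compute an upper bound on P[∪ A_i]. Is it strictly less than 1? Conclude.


Union bound: P[∪_{i=1}^{7} A_i] ≤ Σ_i P[A_i] ≤ 7·p = 7·(5/42) = 5/6.
Numerically: 5/6 ≈ 0.8333.
Is 5/6 < 1? YES.
Since P[∪ A_i] ≤ 5/6 < 1, the complement has P[∩ A_i^c] ≥ 1 − 5/6 = 1/6 > 0, so some outcome avoids every A_i.

7·p = 5/6 ≈ 0.8333; existence CERTIFIED by the union bound.


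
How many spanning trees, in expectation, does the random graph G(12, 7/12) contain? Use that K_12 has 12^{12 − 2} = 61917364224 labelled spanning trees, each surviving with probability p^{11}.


K_12 has 12^{12 − 2} = 61917364224 labelled spanning trees.
For each such spanning tree H, let X_H = 1 if all 11 edges of H are present in G. Then P[X_H = 1] = p^{11} = (7/12)^{11} = 1977326743/743008370688.
By linearity of expectation: E[X] = Σ_H E[X_H] = 61917364224 · p^{11} = 61917364224 · 1977326743/743008370688 = 1977326743/12.
Numerically: E[X] ≈ 1.6478e+08.

E[X] = 61917364224 · (7/12)^{11} = 1977326743/12 ≈ 1.6478e+08.


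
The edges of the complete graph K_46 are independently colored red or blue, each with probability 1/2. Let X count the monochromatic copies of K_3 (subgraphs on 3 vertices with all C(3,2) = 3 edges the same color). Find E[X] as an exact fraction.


Let X = Σ_S X_S over the C(46, 3) = 15180 subsets S of size 3, where X_S = 1 if the K_3 on S is monochromatic.
For a fixed S, the K_3 on S has C(3, 2) = 3 edges. P[all 3 edges red] = (1/2)^3, and likewise for blue, so P[monochromatic] = 2·(1/2)^3 = 2^{1 − 3} = 1/4.
Summing: E[X] = C(46, 3) · 2^{1 − 3} = 15180 · 1/4 = 3795.
Numerically: E[X] ≈ 3795.00000.

E[X] = C(46,3)·2^(1−C(3,2)) = 3795 ≈ 3795.00000.


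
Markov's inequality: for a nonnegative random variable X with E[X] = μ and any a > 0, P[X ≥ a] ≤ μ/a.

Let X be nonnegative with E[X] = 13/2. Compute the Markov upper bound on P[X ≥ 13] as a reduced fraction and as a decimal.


μ = E[X] = 13/2, a = 13.
Markov: P[X ≥ 13] ≤ μ/a = (13/2)/13 = 1/2.
Numerically: ≈ 0.500.
(Since a = 13 > μ = 6.500, the bound 1/2 is < 1 and informative.)

P[X ≥ 13] ≤ 1/2 ≈ 0.500.


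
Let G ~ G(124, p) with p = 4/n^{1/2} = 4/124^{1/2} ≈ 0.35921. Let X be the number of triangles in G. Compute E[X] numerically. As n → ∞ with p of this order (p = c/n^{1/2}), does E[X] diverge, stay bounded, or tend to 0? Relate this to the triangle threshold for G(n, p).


Number of potential triangles: C(124, 3) = 310124.
Each occurs with probability p³ ≈ (0.35921)³ ≈ 4.6349755e-02.
By linearity: E[X] = C(124, 3)·p³ ≈ 310124 · 4.6349755e-02 ≈ 14374.17153.
Since α = 1/2 < 1, p = c/n^{1/2} ≫ 1/n is above the triangle threshold p ~ 1/n. Asymptotically E[X] ~ (c³/6)·n^{3(1−α)} = (4³/6)·n^{1.5} → ∞; triangles are abundant w.h.p.

E[X] ≈ 14374.17153; in regime p = Θ(1/n^{1/2}) E[X] diverges (above the triangle threshold p ~ 1/n).


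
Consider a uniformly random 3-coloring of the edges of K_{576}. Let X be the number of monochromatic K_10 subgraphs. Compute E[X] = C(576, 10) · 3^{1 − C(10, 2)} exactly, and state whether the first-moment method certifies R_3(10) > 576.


E[X] = C(576, 10) · 3^{1 − 45} = 1024104945306307344480 · 3^{−44} = 1024104945306307344480/984770902183611232881.
As a reduced fraction: E[X] = 12643270929707498080/12157665459056928801 ≈ 1.03994.
Is E[X] < 1? NO.
Since E[X] ≥ 1, the first-moment bound is inconclusive at n = 576; it does NOT by itself certify R_3(10) > 576.

E[X] = 12643270929707498080/12157665459056928801 ≈ 1.03994; E[X] ≥ 1; first-moment method inconclusive here.


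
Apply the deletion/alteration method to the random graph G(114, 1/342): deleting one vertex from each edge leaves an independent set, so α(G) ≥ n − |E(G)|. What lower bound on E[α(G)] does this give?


E[|E(G)|] = C(114, 2)·p = 6441 · (1/342) = 113/6.
E[α(G)] ≥ n − E[|E(G)|] = 114 − 113/6 = 571/6.
Numerically: ≈ 95.16667.
(This is only a lower bound; the true E[α(G)] may be larger.)

E[α(G)] ≥ 571/6 ≈ 95.16667.


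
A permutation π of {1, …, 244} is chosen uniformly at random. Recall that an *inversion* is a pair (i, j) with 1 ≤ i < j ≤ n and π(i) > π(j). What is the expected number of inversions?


Write X = Σ X_I over the C(244, 2) = 29646 pairs i < j, with X_I the indicator of one inversion.
There are 29646 indicators.
For each fixed pair i < j, the values π(i) and π(j) are two distinct elements of {1, …, 244} in uniformly random order; by symmetry P[π(i) > π(j)] = 1/2.
By linearity: E[X] = 29646 · (1/2) = C(244, 2) · (1/2) = 29646/2 = 14823 ≈ 14823.0000.

E[X] = 14823 = 14823.0000.


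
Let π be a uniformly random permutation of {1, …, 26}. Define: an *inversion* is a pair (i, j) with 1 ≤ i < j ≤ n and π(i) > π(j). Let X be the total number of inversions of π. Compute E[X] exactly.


Write X = Σ X_I over the C(26, 2) = 325 pairs i < j, with X_I the indicator of one inversion.
There are 325 indicators.
For each fixed pair i < j, the values π(i) and π(j) are two distinct elements of {1, …, 26} in uniformly random order; by symmetry P[π(i) > π(j)] = 1/2.
By linearity: E[X] = 325 · (1/2) = C(26, 2) · (1/2) = 325/2 = 325/2 ≈ 162.50000.

E[X] = 325/2 = 162.50000.


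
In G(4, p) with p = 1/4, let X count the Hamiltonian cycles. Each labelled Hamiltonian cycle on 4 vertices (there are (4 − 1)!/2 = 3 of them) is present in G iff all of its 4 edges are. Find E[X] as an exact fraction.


K_4 has (4 − 1)!/2 = 3 labelled Hamiltonian cycles.
For each such Hamiltonian cycle H, let X_H = 1 if all 4 edges of H are present in G. Then P[X_H = 1] = p^{4} = (1/4)^{4} = 1/256.
Summing the indicators: E[X] = Σ_H E[X_H] = 3 · p^{4} = 3 · 1/256 = 3/256.
Numerically: E[X] ≈ 0.0117.

E[X] = 3 · (1/4)^{4} = 3/256 ≈ 0.0117.


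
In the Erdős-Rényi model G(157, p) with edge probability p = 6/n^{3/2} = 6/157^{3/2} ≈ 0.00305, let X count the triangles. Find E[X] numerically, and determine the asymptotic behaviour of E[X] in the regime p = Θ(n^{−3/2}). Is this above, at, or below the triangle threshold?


Number of potential triangles: C(157, 3) = 632710.
Each occurs with probability p³ ≈ (0.00305)³ ≈ 2.837300e-08.
By linearity: E[X] = C(157, 3)·p³ ≈ 632710 · 2.837300e-08 ≈ 0.0180.
Since α = 3/2 > 1, p = c/n^{3/2} = o(1/n) is below the triangle threshold p ~ 1/n. Asymptotically E[X] ~ (c³/6)·n^{3(1−α)} = (6³/6)·n^{-1.5} → 0, so by Markov's inequality G has no triangles w.h.p.

E[X] ≈ 0.0180; in regime p = Θ(1/n^{3/2}) E[X] tends to 0 (below the triangle threshold p ~ 1/n).


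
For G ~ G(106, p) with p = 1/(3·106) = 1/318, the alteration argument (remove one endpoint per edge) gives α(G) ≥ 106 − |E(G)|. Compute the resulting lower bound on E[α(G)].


E[|E(G)|] = C(106, 2)·p = 5565 · (1/318) = 35/2.
E[α(G)] ≥ n − E[|E(G)|] = 106 − 35/2 = 177/2.
Numerically: ≈ 88.500.
(This is only a lower bound; the true E[α(G)] may be larger.)

E[α(G)] ≥ 177/2 ≈ 88.500.


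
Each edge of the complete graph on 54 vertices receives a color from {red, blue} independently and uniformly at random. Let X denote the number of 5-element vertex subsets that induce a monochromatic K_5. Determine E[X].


Let X = Σ_S X_S over the C(54, 5) = 3162510 subsets S of size 5, where X_S = 1 if the K_5 on S is monochromatic.
For a fixed S, the K_5 on S has C(5, 2) = 10 edges. P[all 10 edges red] = (1/2)^10, and likewise for blue, so P[monochromatic] = 2·(1/2)^10 = 2^{1 − 10} = 1/512.
Summing: E[X] = C(54, 5) · 2^{1 − 10} = 3162510 · 1/512 = 1581255/256.
Numerically: E[X] ≈ 6176.777.

E[X] = C(54,5)·2^(1−C(5,2)) = 1581255/256 ≈ 6176.777.


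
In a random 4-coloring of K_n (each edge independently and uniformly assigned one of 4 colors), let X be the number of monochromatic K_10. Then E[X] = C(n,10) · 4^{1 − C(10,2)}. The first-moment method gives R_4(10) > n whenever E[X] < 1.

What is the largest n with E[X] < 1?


We need C(n, 10) · 4^{1 − 45} < 1, i.e. C(n, 10) < 4^{45 − 1} = 309485009821345068724781056.
Check values of n near the boundary:
  n = 2018: C(2018, 10) = 301820606687612220663963508; 301820606687612220663963508 < 309485009821345068724781056? YES
  n = 2019: C(2019, 10) = 303322949179835278009229628; 303322949179835278009229628 < 309485009821345068724781056? YES
  n = 2020: C(2020, 10) = 304832018578739931133653656; 304832018578739931133653656 < 309485009821345068724781056? YES
  n = 2021: C(2021, 10) = 306347841644770462864800616; 306347841644770462864800616 < 309485009821345068724781056? YES
  n = 2022: C(2022, 10) = 307870445231474093395937796; 307870445231474093395937796 < 309485009821345068724781056? YES
  n = 2023: C(2023, 10) = 309399856285778485315440716; 309399856285778485315440716 < 309485009821345068724781056? YES
  n = 2024: C(2024, 10) = 310936101848269937576192656; 310936101848269937576192656 < 309485009821345068724781056? NO
  n = 2025: C(2025, 10) = 312479209053472269772600560; 312479209053472269772600560 < 309485009821345068724781056? NO
  n = 2026: C(2026, 10) = 314029205130126398094885285; 314029205130126398094885285 < 309485009821345068724781056? NO
The largest n with C(n, 10) < 309485009821345068724781056 is n = 2023 (where E[X] = 77349964071444621328860179/77371252455336267181195264 ≈ 0.9997249). Hence R_4(10) > 2023, i.e. R_4(10) ≥ 2024.

Largest n = 2023; hence R_4(10) > 2023.


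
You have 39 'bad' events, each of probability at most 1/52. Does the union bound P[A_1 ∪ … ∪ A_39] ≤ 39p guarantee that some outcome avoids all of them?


Union bound: P[∪_{i=1}^{39} A_i] ≤ Σ_i P[A_i] ≤ 39·p = 39·(1/52) = 3/4.
Numerically: 3/4 ≈ 0.7500.
Is 3/4 < 1? YES.
Since P[∪ A_i] ≤ 3/4 < 1, the complement has P[∩ A_i^c] ≥ 1 − 3/4 = 1/4 > 0, so some outcome avoids every A_i.

39·p = 3/4 ≈ 0.7500; existence CERTIFIED by the union bound.


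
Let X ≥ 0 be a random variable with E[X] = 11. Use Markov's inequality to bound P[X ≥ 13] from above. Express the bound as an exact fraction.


μ = E[X] = 11, a = 13.
Markov: P[X ≥ 13] ≤ μ/a = (11)/13 = 11/13.
Numerically: ≈ 0.84615.
(Since a = 13 > μ = 11.00000, the bound 11/13 is < 1 and informative.)

P[X ≥ 13] ≤ 11/13 ≈ 0.84615.


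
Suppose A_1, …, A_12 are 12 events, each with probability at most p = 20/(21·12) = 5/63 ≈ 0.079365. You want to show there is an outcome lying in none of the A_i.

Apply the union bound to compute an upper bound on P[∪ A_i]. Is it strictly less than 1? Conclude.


Union bound: P[∪_{i=1}^{12} A_i] ≤ Σ_i P[A_i] ≤ 12·p = 12·(5/63) = 20/21.
Numerically: 20/21 ≈ 0.952381.
Is 20/21 < 1? YES.
Since P[∪ A_i] ≤ 20/21 < 1, the complement has P[∩ A_i^c] ≥ 1 − 20/21 = 1/21 > 0, so some outcome avoids every A_i.

12·p = 20/21 ≈ 0.952381; existence CERTIFIED by the union bound.


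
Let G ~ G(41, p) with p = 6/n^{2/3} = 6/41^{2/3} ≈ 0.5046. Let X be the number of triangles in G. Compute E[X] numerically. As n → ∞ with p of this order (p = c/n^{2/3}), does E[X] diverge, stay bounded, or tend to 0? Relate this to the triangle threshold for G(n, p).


Number of potential triangles: C(41, 3) = 10660.
Each occurs with probability p³ ≈ (0.5046)³ ≈ 1.284949e-01.
By linearity: E[X] = C(41, 3)·p³ ≈ 10660 · 1.284949e-01 ≈ 1369.7561.
Since α = 2/3 < 1, p = c/n^{2/3} ≫ 1/n is above the triangle threshold p ~ 1/n. Asymptotically E[X] ~ (c³/6)·n^{3(1−α)} = (6³/6)·n^{1} → ∞; triangles are abundant w.h.p.

E[X] ≈ 1369.7561; in regime p = Θ(1/n^{2/3}) E[X] diverges (above the triangle threshold p ~ 1/n).
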